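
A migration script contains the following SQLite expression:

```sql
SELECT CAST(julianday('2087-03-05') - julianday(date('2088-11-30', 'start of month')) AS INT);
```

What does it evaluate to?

`start of month` rewinds 2088-11-30 to 2088-11-01.
26 days remain in March 2087 after the 5th (31 − 5).
Full months from April 2087 through October 2088 contribute their day counts.
Then 1 day into November 2088.
Total: 26 + 30 + 31 + 30 + 31 + 31 + 30 + 31 + 30 + 31 + 31 + 29 + 31 + 30 + 31 + 30 + 31 + 31 + 30 + 31 + 1 = 607.
The subtraction is earlier − later, so the result is −607 → -607.

-607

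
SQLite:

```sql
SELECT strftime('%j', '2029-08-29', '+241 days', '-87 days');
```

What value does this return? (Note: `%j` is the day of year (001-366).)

030

First apply '+241 days', '-87 days': 2029-08-29 → 2030-01-30.
Day-of-year for 2030-01-30: days since 2030-01-01 inclusive = 30, zero-padded to 030.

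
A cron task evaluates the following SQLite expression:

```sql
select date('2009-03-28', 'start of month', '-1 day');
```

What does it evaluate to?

2009-02-28

`start of month` rewinds 2009-03-28 to 2009-03-01.
Going back 1 day from 2009-03-01 reaches 2009-02-28 (last day of February, 28 days).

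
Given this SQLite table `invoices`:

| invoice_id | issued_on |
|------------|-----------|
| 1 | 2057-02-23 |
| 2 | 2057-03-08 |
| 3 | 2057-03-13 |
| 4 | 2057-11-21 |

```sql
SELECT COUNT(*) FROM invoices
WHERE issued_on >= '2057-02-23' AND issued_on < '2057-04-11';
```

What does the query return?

Rows in [2057-02-23, 2057-04-11): 2057-02-23, 2057-03-08, 2057-03-13 → 3 rows.

3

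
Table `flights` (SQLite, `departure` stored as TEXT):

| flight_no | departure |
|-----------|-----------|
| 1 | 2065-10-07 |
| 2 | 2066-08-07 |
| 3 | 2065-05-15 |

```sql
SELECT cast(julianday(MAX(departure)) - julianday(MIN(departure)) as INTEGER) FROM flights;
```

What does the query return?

MIN = 2065-05-15, MAX = 2066-08-07.
16 days remain in May 2065 after the 15th (31 − 15).
Full months from June 2065 through July 2066 contribute their day counts.
Then 7 days into August 2066.
Total: 16 + 30 + 31 + 31 + 30 + 31 + 30 + 31 + 31 + 28 + 31 + 30 + 31 + 30 + 31 + 7 = 449.

449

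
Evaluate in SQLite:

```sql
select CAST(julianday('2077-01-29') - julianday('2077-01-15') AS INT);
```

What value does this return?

14

Both dates are in January 2077: 29 − 15 = 14.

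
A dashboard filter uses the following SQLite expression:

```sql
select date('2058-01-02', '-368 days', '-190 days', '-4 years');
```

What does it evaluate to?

Applying '-368 days' to 2058-01-02: counting 368 days back gives 2056-12-30.
Applying '-190 days' to 2056-12-30: counting 190 days back gives 2056-06-23.
Adding -4 years to 2056-06-23 gives 2052-06-23.

2052-06-23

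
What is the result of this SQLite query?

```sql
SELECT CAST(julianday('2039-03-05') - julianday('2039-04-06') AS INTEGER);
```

26 days remain in March 2039 after the 5th (31 − 5).
Then 6 days into April 2039.
Total: 26 + 6 = 32.
The subtraction is earlier − later, so the result is −32 → -32.

-32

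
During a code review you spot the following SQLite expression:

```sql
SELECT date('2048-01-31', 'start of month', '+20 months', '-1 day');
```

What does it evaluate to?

`start of month` rewinds 2048-01-31 to 2048-01-01.
Adding +20 months to 2048-01-01 gives 2049-09-01.
Going back 1 day from 2049-09-01 reaches 2049-08-31 (last day of August, 31 days).

2049-08-31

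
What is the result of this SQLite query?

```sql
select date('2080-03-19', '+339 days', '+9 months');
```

2081-11-21

Applying '+339 days' to 2080-03-19: counting 339 days forward gives 2081-02-21.
Adding +9 months to 2081-02-21 gives 2081-11-21.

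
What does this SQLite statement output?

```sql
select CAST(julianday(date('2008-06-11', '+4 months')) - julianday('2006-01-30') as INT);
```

985

Adding +4 months to 2008-06-11 gives 2008-10-11.
1 day remains in January 2006 after the 30th (31 − 30).
Full months from February 2006 through September 2008 contribute their day counts.
Then 11 days into October 2008.
Total: 1 + 28 + 31 + 30 + 31 + 30 + 31 + 31 + 30 + 31 + 30 + 31 + 31 + 28 + 31 + 30 + 31 + 30 + 31 + 31 + 30 + 31 + 30 + 31 + 31 + 29 + 31 + 30 + 31 + 30 + 31 + 31 + 30 + 11 = 985.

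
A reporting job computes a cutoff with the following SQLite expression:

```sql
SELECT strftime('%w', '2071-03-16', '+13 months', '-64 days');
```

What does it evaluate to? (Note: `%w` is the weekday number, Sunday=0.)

5

First apply '+13 months', '-64 days': 2071-03-16 → 2072-02-12.
2072-02-12 is a Friday; with Sunday=0 that is 5.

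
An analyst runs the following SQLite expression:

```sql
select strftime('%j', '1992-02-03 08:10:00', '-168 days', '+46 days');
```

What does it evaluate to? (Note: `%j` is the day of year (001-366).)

First apply '-168 days', '+46 days': 1992-02-03 08:10:00 → 1991-10-04 08:10:00.
Day-of-year for 1991-10-04: days since 1991-01-01 inclusive = 277, zero-padded to 277.

277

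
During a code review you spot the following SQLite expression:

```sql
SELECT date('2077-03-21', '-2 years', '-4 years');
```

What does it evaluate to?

2071-03-21

Adding -2 years to 2077-03-21 gives 2075-03-21.
Adding -4 years to 2075-03-21 gives 2071-03-21.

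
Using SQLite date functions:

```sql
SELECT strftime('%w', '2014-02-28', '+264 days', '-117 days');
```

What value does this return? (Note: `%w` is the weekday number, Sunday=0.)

First apply '+264 days', '-117 days': 2014-02-28 → 2014-07-25.
2014-07-25 is a Friday; with Sunday=0 that is 5.

5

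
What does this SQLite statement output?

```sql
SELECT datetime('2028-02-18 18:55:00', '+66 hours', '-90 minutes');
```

2028-02-21 11:25:00

+66 hours from 2028-02-18 18:55:00 is 2028-02-21 12:55:00 (crosses midnight).
90 minutes = 1h 30m; -90 minutes from 2028-02-21 12:55:00 is 2028-02-21 11:25:00.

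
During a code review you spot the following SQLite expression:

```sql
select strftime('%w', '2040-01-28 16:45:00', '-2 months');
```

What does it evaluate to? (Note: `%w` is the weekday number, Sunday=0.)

1

First apply '-2 months': 2040-01-28 16:45:00 → 2039-11-28 16:45:00.
2039-11-28 is a Monday; with Sunday=0 that is 1.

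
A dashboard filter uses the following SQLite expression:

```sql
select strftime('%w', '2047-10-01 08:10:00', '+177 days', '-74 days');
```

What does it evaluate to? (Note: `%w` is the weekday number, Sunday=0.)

First apply '+177 days', '-74 days': 2047-10-01 08:10:00 → 2048-01-12 08:10:00.
2048-01-12 is a Sunday; with Sunday=0 that is 0.

0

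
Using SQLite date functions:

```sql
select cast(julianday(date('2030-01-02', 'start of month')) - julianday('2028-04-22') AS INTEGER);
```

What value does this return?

`start of month` rewinds 2030-01-02 to 2030-01-01.
8 days remain in April 2028 after the 22nd (30 − 22).
Full months from May 2028 through December 2029 contribute their day counts.
Then 1 day into January 2030.
Total: 8 + 31 + 30 + 31 + 31 + 30 + 31 + 30 + 31 + 31 + 28 + 31 + 30 + 31 + 30 + 31 + 31 + 30 + 31 + 30 + 31 + 1 = 619.

619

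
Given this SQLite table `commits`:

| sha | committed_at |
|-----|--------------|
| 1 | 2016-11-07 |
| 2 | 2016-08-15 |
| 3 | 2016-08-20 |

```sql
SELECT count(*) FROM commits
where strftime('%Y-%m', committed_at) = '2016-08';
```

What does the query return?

Rows with year-month 2016-08: 2016-08-15, 2016-08-20 → 2.

2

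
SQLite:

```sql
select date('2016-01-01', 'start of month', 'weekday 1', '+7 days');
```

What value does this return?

`start of month` rewinds 2016-01-01 to 2016-01-01.
`weekday 1` advances to the next Monday; 2016-01-01 is a Friday, so it moves forward to 2016-01-04.
Advancing 7 more days within January lands on 2016-01-11.

2016-01-11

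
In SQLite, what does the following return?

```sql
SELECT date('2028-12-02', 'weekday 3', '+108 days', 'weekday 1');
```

2029-03-26

`weekday 3` advances to the next Wednesday; 2028-12-02 is a Saturday, so it moves forward to 2028-12-06.
Applying '+108 days' to 2028-12-06: counting 108 days forward gives 2029-03-24.
`weekday 1` advances to the next Monday; 2029-03-24 is a Saturday, so it moves forward to 2029-03-26.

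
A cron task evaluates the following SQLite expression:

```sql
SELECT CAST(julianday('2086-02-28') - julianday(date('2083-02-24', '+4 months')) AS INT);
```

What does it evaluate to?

980

Adding +4 months to 2083-02-24 gives 2083-06-24.
6 days remain in June 2083 after the 24th (30 − 24).
Full months from July 2083 through January 2086 contribute their day counts.
Then 28 days into February 2086.
Total: 6 + 31 + 31 + 30 + 31 + 30 + 31 + 31 + 29 + 31 + 30 + 31 + 30 + 31 + 31 + 30 + 31 + 30 + 31 + 31 + 28 + 31 + 30 + 31 + 30 + 31 + 31 + 30 + 31 + 30 + 31 + 31 + 28 = 980.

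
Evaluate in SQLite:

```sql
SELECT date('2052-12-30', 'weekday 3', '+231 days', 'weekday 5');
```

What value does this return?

`weekday 3` advances to the next Wednesday; 2052-12-30 is a Monday, so it moves forward to 2053-01-01.
Applying '+231 days' to 2053-01-01: counting 231 days forward gives 2053-08-20.
`weekday 5` advances to the next Friday; 2053-08-20 is a Wednesday, so it moves forward to 2053-08-22.

2053-08-22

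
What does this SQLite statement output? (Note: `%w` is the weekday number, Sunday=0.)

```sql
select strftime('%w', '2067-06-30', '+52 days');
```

0

First apply '+52 days': 2067-06-30 → 2067-08-21.
2067-08-21 is a Sunday; with Sunday=0 that is 0.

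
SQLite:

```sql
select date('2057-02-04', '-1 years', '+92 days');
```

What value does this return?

2056-05-06

Adding -1 year to 2057-02-04 gives 2056-02-04.
Applying '+92 days' to 2056-02-04: counting 92 days forward gives 2056-05-06.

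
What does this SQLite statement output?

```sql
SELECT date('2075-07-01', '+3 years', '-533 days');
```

2077-01-14

Adding +3 years to 2075-07-01 gives 2078-07-01.
Applying '-533 days' to 2078-07-01: counting 533 days back gives 2077-01-14.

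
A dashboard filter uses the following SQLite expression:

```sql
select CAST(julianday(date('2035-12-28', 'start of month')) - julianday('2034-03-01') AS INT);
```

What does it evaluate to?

640

`start of month` rewinds 2035-12-28 to 2035-12-01.
30 days remain in March 2034 after the 1st (31 − 1).
Full months from April 2034 through November 2035 contribute their day counts.
Then 1 day into December 2035.
Total: 30 + 30 + 31 + 30 + 31 + 31 + 30 + 31 + 30 + 31 + 31 + 28 + 31 + 30 + 31 + 30 + 31 + 31 + 30 + 31 + 30 + 1 = 640.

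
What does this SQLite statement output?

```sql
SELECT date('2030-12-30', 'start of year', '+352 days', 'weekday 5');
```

2030-12-20

`start of year` rewinds 2030-12-30 to 2030-01-01.
Applying '+352 days' to 2030-01-01: counting 352 days forward gives 2030-12-19.
`weekday 5` advances to the next Friday; 2030-12-19 is a Thursday, so it moves forward to 2030-12-20.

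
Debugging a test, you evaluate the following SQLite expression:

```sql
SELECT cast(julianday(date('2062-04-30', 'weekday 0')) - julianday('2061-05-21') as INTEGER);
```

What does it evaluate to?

344

`weekday 0` advances to the next Sunday; 2062-04-30 is already a Sunday, so it stays at 2062-04-30.
10 days remain in May 2061 after the 21st (31 − 21).
Full months from June 2061 through March 2062 contribute their day counts.
Then 30 days into April 2062.
Total: 10 + 30 + 31 + 31 + 30 + 31 + 30 + 31 + 31 + 28 + 31 + 30 = 344.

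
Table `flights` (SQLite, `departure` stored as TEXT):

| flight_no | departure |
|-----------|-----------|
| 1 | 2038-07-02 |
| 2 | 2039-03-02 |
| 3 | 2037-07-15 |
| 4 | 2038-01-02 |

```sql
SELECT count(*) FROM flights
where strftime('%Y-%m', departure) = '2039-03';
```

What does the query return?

1

Rows with year-month 2039-03: 2039-03-02 → 1.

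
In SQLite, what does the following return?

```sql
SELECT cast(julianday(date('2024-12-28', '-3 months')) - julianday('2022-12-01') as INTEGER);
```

Adding -3 months to 2024-12-28 gives 2024-09-28.
30 days remain in December 2022 after the 1st (31 − 1).
Full months from January 2023 through August 2024 contribute their day counts.
Then 28 days into September 2024.
Total: 30 + 31 + 28 + 31 + 30 + 31 + 30 + 31 + 31 + 30 + 31 + 30 + 31 + 31 + 29 + 31 + 30 + 31 + 30 + 31 + 31 + 28 = 667.

667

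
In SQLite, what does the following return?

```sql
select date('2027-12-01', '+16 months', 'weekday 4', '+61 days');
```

Adding +16 months to 2027-12-01 gives 2029-04-01.
`weekday 4` advances to the next Thursday; 2029-04-01 is a Sunday, so it moves forward to 2029-04-05.
Applying '+61 days' to 2029-04-05: counting 61 days forward gives 2029-06-05.

2029-06-05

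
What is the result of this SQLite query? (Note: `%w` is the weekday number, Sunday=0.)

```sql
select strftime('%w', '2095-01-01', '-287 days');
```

6

First apply '-287 days': 2095-01-01 → 2094-03-20.
2094-03-20 is a Saturday; with Sunday=0 that is 6.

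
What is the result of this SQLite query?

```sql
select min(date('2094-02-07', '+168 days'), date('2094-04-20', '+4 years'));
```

date('2094-02-07', '+168 days') → 2094-07-25.
date('2094-04-20', '+4 years') → 2098-04-20.
Earlier of the two is 2094-07-25.

2094-07-25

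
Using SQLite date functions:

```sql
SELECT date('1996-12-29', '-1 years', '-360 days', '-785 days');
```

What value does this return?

1992-11-09

Adding -1 year to 1996-12-29 gives 1995-12-29.
Applying '-360 days' to 1995-12-29: counting 360 days back gives 1995-01-03.
Applying '-785 days' to 1995-01-03: counting 785 days back gives 1992-11-09.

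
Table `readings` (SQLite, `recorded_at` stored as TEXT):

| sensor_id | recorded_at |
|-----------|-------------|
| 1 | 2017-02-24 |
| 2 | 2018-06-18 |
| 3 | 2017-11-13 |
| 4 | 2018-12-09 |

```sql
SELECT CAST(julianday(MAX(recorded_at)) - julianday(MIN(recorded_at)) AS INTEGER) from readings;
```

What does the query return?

653

MIN = 2017-02-24, MAX = 2018-12-09.
4 days remain in February 2017 after the 24th (28 − 24).
Full months from March 2017 through November 2018 contribute their day counts.
Then 9 days into December 2018.
Total: 4 + 31 + 30 + 31 + 30 + 31 + 31 + 30 + 31 + 30 + 31 + 31 + 28 + 31 + 30 + 31 + 30 + 31 + 31 + 30 + 31 + 30 + 9 = 653.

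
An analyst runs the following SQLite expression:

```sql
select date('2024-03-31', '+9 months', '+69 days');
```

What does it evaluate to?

2025-03-10

Adding +9 months to 2024-03-31 gives 2024-12-31.
Applying '+69 days' to 2024-12-31: counting 69 days forward gives 2025-03-10.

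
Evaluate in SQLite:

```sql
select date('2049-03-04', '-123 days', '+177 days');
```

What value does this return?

2049-04-27

Applying '-123 days' to 2049-03-04: counting 123 days back gives 2048-11-01.
Applying '+177 days' to 2048-11-01: counting 177 days forward gives 2049-04-27.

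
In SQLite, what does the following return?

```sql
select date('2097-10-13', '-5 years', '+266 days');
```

2093-07-06

Adding -5 years to 2097-10-13 gives 2092-10-13.
Applying '+266 days' to 2092-10-13: counting 266 days forward gives 2093-07-06.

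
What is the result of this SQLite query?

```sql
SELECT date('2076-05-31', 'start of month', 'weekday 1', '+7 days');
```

2076-05-11

`start of month` rewinds 2076-05-31 to 2076-05-01.
`weekday 1` advances to the next Monday; 2076-05-01 is a Friday, so it moves forward to 2076-05-04.
Advancing 7 more days within May lands on 2076-05-11.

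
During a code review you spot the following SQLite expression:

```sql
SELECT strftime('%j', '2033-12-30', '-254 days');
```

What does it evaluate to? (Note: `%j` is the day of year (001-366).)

110

First apply '-254 days': 2033-12-30 → 2033-04-20.
Day-of-year for 2033-04-20: days since 2033-01-01 inclusive = 110, zero-padded to 110.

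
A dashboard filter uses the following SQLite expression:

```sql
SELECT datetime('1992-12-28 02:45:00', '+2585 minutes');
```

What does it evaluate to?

1992-12-29 21:50:00

2585 minutes = 43h 5m; +2585 minutes from 1992-12-28 02:45:00 is 1992-12-29 21:50:00 (crosses midnight).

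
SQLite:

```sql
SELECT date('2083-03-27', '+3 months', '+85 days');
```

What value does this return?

Adding +3 months to 2083-03-27 gives 2083-06-27.
Applying '+85 days' to 2083-06-27: counting 85 days forward gives 2083-09-20.

2083-09-20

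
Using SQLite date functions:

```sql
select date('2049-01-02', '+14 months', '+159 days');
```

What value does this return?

2050-08-08

Adding +14 months to 2049-01-02 gives 2050-03-02.
Applying '+159 days' to 2050-03-02: counting 159 days forward gives 2050-08-08.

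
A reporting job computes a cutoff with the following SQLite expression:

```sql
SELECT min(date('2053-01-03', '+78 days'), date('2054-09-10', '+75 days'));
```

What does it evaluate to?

date('2053-01-03', '+78 days') → 2053-03-22.
date('2054-09-10', '+75 days') → 2054-11-24.
Earlier of the two is 2053-03-22.

2053-03-22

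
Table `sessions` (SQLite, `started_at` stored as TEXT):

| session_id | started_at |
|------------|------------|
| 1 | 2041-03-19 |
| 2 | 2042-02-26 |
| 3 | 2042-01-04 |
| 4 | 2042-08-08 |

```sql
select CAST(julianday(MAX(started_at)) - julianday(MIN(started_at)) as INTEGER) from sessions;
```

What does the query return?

MIN = 2041-03-19, MAX = 2042-08-08.
12 days remain in March 2041 after the 19th (31 − 19).
Full months from April 2041 through July 2042 contribute their day counts.
Then 8 days into August 2042.
Total: 12 + 30 + 31 + 30 + 31 + 31 + 30 + 31 + 30 + 31 + 31 + 28 + 31 + 30 + 31 + 30 + 31 + 8 = 507.

507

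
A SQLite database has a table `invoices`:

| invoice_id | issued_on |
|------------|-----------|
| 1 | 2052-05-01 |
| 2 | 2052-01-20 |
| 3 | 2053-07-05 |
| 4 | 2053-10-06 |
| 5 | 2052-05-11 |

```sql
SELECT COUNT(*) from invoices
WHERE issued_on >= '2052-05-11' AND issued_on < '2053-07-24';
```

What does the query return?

2

Rows in [2052-05-11, 2053-07-24): 2053-07-05, 2052-05-11 → 2 rows.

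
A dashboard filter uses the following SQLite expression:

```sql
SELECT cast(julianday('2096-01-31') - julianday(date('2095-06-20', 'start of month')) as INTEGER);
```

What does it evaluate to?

`start of month` rewinds 2095-06-20 to 2095-06-01.
29 days remain in June 2095 after the 1st (30 − 1).
Full months from July 2095 through December 2095 contribute their day counts.
Then 31 days into January 2096.
Total: 29 + 31 + 31 + 30 + 31 + 30 + 31 + 31 = 244.

244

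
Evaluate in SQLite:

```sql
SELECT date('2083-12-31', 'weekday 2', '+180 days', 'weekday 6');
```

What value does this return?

`weekday 2` advances to the next Tuesday; 2083-12-31 is a Friday, so it moves forward to 2084-01-04.
Applying '+180 days' to 2084-01-04: counting 180 days forward gives 2084-07-02.
`weekday 6` advances to the next Saturday; 2084-07-02 is a Sunday, so it moves forward to 2084-07-08.

2084-07-08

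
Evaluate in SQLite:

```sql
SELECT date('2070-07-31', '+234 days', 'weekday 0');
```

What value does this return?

2071-03-22

Applying '+234 days' to 2070-07-31: counting 234 days forward gives 2071-03-22.
`weekday 0` advances to the next Sunday; 2071-03-22 is already a Sunday, so it stays at 2071-03-22.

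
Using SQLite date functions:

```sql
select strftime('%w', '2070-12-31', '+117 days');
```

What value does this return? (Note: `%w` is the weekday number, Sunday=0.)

First apply '+117 days': 2070-12-31 → 2071-04-27.
2071-04-27 is a Monday; with Sunday=0 that is 1.

1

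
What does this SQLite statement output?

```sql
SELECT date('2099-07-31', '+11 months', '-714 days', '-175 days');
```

2098-01-23

Adding +11 months to 2099-07-31 targets 2100-06-31. June 2100 has only 30 days, so SQLite normalizes the 1-day overflow forward to 2100-07-01.
Applying '-714 days' to 2100-07-01: counting 714 days back gives 2098-07-17.
Applying '-175 days' to 2098-07-17: counting 175 days back gives 2098-01-23.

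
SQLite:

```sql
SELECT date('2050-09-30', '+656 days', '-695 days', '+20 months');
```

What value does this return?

2052-04-22

Applying '+656 days' to 2050-09-30: counting 656 days forward gives 2052-07-17.
Applying '-695 days' to 2052-07-17: counting 695 days back gives 2050-08-22.
Adding +20 months to 2050-08-22 gives 2052-04-22.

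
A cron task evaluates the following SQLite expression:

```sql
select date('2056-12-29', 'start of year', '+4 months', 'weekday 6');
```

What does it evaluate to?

`start of year` rewinds 2056-12-29 to 2056-01-01.
Adding +4 months to 2056-01-01 gives 2056-05-01.
`weekday 6` advances to the next Saturday; 2056-05-01 is a Monday, so it moves forward to 2056-05-06.

2056-05-06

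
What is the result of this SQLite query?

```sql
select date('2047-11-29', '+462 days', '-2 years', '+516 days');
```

2048-08-02

Applying '+462 days' to 2047-11-29: counting 462 days forward gives 2049-03-05.
Adding -2 years to 2049-03-05 gives 2047-03-05.
Applying '+516 days' to 2047-03-05: counting 516 days forward gives 2048-08-02.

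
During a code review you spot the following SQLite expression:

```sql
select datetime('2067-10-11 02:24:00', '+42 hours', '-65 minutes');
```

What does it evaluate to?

2067-10-12 19:19:00

+42 hours from 2067-10-11 02:24:00 is 2067-10-12 20:24:00 (crosses midnight).
65 minutes = 1h 5m; -65 minutes from 2067-10-12 20:24:00 is 2067-10-12 19:19:00.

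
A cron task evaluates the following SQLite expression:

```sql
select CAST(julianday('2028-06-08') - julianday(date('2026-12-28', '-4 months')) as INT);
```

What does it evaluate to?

Adding -4 months to 2026-12-28 gives 2026-08-28.
3 days remain in August 2026 after the 28th (31 − 28).
Full months from September 2026 through May 2028 contribute their day counts.
Then 8 days into June 2028.
Total: 3 + 30 + 31 + 30 + 31 + 31 + 28 + 31 + 30 + 31 + 30 + 31 + 31 + 30 + 31 + 30 + 31 + 31 + 29 + 31 + 30 + 31 + 8 = 650.

650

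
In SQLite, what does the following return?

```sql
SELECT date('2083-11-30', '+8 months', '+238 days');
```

2085-03-25

Adding +8 months to 2083-11-30 gives 2084-07-30.
Applying '+238 days' to 2084-07-30: counting 238 days forward gives 2085-03-25.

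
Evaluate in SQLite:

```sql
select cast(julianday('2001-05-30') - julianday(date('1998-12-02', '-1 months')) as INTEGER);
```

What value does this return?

Adding -1 month to 1998-12-02 gives 1998-11-02.
28 days remain in November 1998 after the 2nd (30 − 2).
Full months from December 1998 through April 2001 contribute their day counts.
Then 30 days into May 2001.
Total: 28 + 31 + 31 + 28 + 31 + 30 + 31 + 30 + 31 + 31 + 30 + 31 + 30 + 31 + 31 + 29 + 31 + 30 + 31 + 30 + 31 + 31 + 30 + 31 + 30 + 31 + 31 + 28 + 31 + 30 + 30 = 940.

940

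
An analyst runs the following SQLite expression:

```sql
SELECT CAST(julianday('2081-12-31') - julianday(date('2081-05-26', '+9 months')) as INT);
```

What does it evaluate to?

Adding +9 months to 2081-05-26 gives 2082-02-26.
0 days remain in December 2081 after the 31st (31 − 31).
January 2082: 31 days.
Then 26 days into February 2082.
Total: 0 + 31 + 26 = 57.
The subtraction is earlier − later, so the result is −57 → -57.

-57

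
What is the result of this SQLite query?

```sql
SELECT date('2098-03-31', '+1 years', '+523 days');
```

2100-09-05

Adding +1 year to 2098-03-31 gives 2099-03-31.
Applying '+523 days' to 2099-03-31: counting 523 days forward gives 2100-09-05.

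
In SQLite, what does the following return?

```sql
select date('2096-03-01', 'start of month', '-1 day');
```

2096-02-29

`start of month` rewinds 2096-03-01 to 2096-03-01.
Going back 1 day from 2096-03-01 reaches 2096-02-29 (last day of February, 29 days).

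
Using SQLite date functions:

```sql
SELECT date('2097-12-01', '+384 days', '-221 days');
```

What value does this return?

2098-05-13

Applying '+384 days' to 2097-12-01: counting 384 days forward gives 2098-12-20.
Applying '-221 days' to 2098-12-20: counting 221 days back gives 2098-05-13.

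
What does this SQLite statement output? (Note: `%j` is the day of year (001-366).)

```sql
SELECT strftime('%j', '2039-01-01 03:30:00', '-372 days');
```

359

First apply '-372 days': 2039-01-01 03:30:00 → 2037-12-25 03:30:00.
Day-of-year for 2037-12-25: days since 2037-01-01 inclusive = 359, zero-padded to 359.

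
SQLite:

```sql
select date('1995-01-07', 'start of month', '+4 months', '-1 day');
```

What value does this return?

`start of month` rewinds 1995-01-07 to 1995-01-01.
Adding +4 months to 1995-01-01 gives 1995-05-01.
Going back 1 day from 1995-05-01 reaches 1995-04-30 (last day of April, 30 days).

1995-04-30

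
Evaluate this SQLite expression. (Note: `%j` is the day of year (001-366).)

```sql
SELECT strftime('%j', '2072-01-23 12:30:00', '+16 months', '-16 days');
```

First apply '+16 months', '-16 days': 2072-01-23 12:30:00 → 2073-05-07 12:30:00.
Day-of-year for 2073-05-07: days since 2073-01-01 inclusive = 127, zero-padded to 127.

127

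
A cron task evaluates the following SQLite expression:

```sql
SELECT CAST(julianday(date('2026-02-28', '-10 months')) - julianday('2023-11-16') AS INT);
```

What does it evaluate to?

Adding -10 months to 2026-02-28 gives 2025-04-28.
14 days remain in November 2023 after the 16th (30 − 16).
Full months from December 2023 through March 2025 contribute their day counts.
Then 28 days into April 2025.
Total: 14 + 31 + 31 + 29 + 31 + 30 + 31 + 30 + 31 + 31 + 30 + 31 + 30 + 31 + 31 + 28 + 31 + 28 = 529.

529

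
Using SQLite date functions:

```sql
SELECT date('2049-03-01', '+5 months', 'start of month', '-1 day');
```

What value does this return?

2049-07-31

Adding +5 months to 2049-03-01 gives 2049-08-01.
`start of month` rewinds 2049-08-01 to 2049-08-01.
Going back 1 day from 2049-08-01 reaches 2049-07-31 (last day of July, 31 days).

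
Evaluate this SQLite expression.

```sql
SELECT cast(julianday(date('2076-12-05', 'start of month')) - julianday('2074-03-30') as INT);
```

977

`start of month` rewinds 2076-12-05 to 2076-12-01.
1 day remains in March 2074 after the 30th (31 − 30).
Full months from April 2074 through November 2076 contribute their day counts.
Then 1 day into December 2076.
Total: 1 + 30 + 31 + 30 + 31 + 31 + 30 + 31 + 30 + 31 + 31 + 28 + 31 + 30 + 31 + 30 + 31 + 31 + 30 + 31 + 30 + 31 + 31 + 29 + 31 + 30 + 31 + 30 + 31 + 31 + 30 + 31 + 30 + 1 = 977.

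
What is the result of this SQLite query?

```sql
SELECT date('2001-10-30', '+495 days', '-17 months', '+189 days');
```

Applying '+495 days' to 2001-10-30: counting 495 days forward gives 2003-03-09.
Adding -17 months to 2003-03-09 gives 2001-10-09.
Applying '+189 days' to 2001-10-09: counting 189 days forward gives 2002-04-16.

2002-04-16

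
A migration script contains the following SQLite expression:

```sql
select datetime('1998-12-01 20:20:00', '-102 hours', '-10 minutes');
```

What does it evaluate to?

-102 hours from 1998-12-01 20:20:00 is 1998-11-27 14:20:00 (crosses midnight).
-10 minutes from 1998-11-27 14:20:00 is 1998-11-27 14:10:00.

1998-11-27 14:10:00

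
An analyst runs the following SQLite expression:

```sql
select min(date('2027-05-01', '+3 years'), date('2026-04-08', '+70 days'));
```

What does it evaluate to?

date('2027-05-01', '+3 years') → 2030-05-01.
date('2026-04-08', '+70 days') → 2026-06-17.
Earlier of the two is 2026-06-17.

2026-06-17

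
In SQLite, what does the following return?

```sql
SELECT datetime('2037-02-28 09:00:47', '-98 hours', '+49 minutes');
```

-98 hours from 2037-02-28 09:00:47 is 2037-02-24 07:00:47 (crosses midnight).
+49 minutes from 2037-02-24 07:00:47 is 2037-02-24 07:49:47.

2037-02-24 07:49:47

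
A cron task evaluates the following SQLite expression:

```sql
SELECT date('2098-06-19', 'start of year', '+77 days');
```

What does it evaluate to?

2098-03-19

`start of year` rewinds 2098-06-19 to 2098-01-01.
Applying '+77 days' to 2098-01-01: counting 77 days forward gives 2098-03-19.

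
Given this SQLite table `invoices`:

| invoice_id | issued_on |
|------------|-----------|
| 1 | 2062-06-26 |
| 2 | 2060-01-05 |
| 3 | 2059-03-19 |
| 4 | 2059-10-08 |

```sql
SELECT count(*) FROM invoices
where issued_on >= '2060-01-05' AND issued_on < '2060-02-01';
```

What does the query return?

Rows in [2060-01-05, 2060-02-01): 2060-01-05 → 1 row.

1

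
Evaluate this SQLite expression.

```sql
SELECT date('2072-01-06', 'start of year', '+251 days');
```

`start of year` rewinds 2072-01-06 to 2072-01-01.
Applying '+251 days' to 2072-01-01: counting 251 days forward gives 2072-09-08.

2072-09-08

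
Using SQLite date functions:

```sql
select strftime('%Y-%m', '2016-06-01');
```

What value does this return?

`%Y-%m` extracts the year-month: 2016-06.

2016-06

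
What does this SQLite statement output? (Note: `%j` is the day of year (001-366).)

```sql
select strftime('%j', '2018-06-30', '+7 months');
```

First apply '+7 months': 2018-06-30 → 2019-01-30.
Day-of-year for 2019-01-30: days since 2019-01-01 inclusive = 30, zero-padded to 030.

030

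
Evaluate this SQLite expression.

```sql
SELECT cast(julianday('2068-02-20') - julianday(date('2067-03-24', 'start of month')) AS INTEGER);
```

356

`start of month` rewinds 2067-03-24 to 2067-03-01.
30 days remain in March 2067 after the 1st (31 − 1).
Full months from April 2067 through January 2068 contribute their day counts.
Then 20 days into February 2068.
Total: 30 + 30 + 31 + 30 + 31 + 31 + 30 + 31 + 30 + 31 + 31 + 20 = 356.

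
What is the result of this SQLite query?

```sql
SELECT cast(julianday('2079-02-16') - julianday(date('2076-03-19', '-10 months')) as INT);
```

1369

Adding -10 months to 2076-03-19 gives 2075-05-19.
12 days remain in May 2075 after the 19th (31 − 19).
Full months from June 2075 through January 2079 contribute their day counts.
Then 16 days into February 2079.
Total: 12 + 30 + 31 + 31 + 30 + 31 + 30 + 31 + 31 + 29 + 31 + 30 + 31 + 30 + 31 + 31 + 30 + 31 + 30 + 31 + 31 + 28 + 31 + 30 + 31 + 30 + 31 + 31 + 30 + 31 + 30 + 31 + 31 + 28 + 31 + 30 + 31 + 30 + 31 + 31 + 30 + 31 + 30 + 31 + 31 + 16 = 1369.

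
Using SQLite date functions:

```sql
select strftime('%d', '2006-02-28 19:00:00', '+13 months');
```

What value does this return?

28

First apply '+13 months': 2006-02-28 19:00:00 → 2007-03-28 19:00:00.
`%d` extracts the 2-digit day of month: 28.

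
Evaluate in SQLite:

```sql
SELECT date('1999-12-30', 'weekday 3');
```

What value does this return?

2000-01-05

`weekday 3` advances to the next Wednesday; 1999-12-30 is a Thursday, so it moves forward to 2000-01-05.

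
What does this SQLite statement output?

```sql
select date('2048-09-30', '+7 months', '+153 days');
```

2049-09-30

Adding +7 months to 2048-09-30 gives 2049-04-30.
Applying '+153 days' to 2049-04-30: counting 153 days forward gives 2049-09-30.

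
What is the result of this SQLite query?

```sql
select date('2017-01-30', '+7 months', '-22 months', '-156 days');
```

Adding +7 months to 2017-01-30 gives 2017-08-30.
Adding -22 months to 2017-08-30 gives 2015-10-30.
Applying '-156 days' to 2015-10-30: counting 156 days back gives 2015-05-27.

2015-05-27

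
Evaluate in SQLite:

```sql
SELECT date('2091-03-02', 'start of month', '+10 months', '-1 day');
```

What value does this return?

`start of month` rewinds 2091-03-02 to 2091-03-01.
Adding +10 months to 2091-03-01 gives 2092-01-01.
Going back 1 day from 2092-01-01 reaches 2091-12-31 (last day of December, 31 days).

2091-12-31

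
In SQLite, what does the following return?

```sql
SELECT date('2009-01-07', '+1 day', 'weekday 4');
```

2009-01-08

Advancing 1 more day within January lands on 2009-01-08.
`weekday 4` advances to the next Thursday; 2009-01-08 is already a Thursday, so it stays at 2009-01-08.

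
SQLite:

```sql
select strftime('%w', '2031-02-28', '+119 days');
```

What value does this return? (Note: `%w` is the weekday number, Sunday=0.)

First apply '+119 days': 2031-02-28 → 2031-06-27.
2031-06-27 is a Friday; with Sunday=0 that is 5.

5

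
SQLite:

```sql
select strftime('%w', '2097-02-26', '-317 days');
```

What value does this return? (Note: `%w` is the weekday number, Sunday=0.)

First apply '-317 days': 2097-02-26 → 2096-04-15.
2096-04-15 is a Sunday; with Sunday=0 that is 0.

0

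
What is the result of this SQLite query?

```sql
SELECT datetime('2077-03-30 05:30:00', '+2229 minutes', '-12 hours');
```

2077-03-31 06:39:00

2229 minutes = 37h 9m; +2229 minutes from 2077-03-30 05:30:00 is 2077-03-31 18:39:00 (crosses midnight).
-12 hours from 2077-03-31 18:39:00 is 2077-03-31 06:39:00.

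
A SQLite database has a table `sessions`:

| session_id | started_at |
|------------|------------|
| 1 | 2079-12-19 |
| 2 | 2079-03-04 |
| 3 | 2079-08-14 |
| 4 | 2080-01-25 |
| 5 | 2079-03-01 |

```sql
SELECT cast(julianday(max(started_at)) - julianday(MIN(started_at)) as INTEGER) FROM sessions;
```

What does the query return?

MIN = 2079-03-01, MAX = 2080-01-25.
30 days remain in March 2079 after the 1st (31 − 1).
Full months from April 2079 through December 2079 contribute their day counts.
Then 25 days into January 2080.
Total: 30 + 30 + 31 + 30 + 31 + 31 + 30 + 31 + 30 + 31 + 25 = 330.

330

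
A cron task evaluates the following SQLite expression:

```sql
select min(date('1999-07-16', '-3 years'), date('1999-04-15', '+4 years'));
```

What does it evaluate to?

date('1999-07-16', '-3 years') → 1996-07-16.
date('1999-04-15', '+4 years') → 2003-04-15.
Earlier of the two is 1996-07-16.

1996-07-16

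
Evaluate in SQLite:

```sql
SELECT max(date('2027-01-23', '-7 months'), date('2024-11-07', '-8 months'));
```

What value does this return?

2026-06-23

date('2027-01-23', '-7 months') → 2026-06-23.
date('2024-11-07', '-8 months') → 2024-03-07.
Later of the two is 2026-06-23.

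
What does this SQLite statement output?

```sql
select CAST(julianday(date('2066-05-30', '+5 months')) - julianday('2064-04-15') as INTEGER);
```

928

Adding +5 months to 2066-05-30 gives 2066-10-30.
15 days remain in April 2064 after the 15th (30 − 15).
Full months from May 2064 through September 2066 contribute their day counts.
Then 30 days into October 2066.
Total: 15 + 31 + 30 + 31 + 31 + 30 + 31 + 30 + 31 + 31 + 28 + 31 + 30 + 31 + 30 + 31 + 31 + 30 + 31 + 30 + 31 + 31 + 28 + 31 + 30 + 31 + 30 + 31 + 31 + 30 + 30 = 928.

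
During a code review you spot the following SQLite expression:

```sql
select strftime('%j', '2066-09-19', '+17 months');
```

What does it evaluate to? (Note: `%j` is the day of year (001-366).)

First apply '+17 months': 2066-09-19 → 2068-02-19.
Day-of-year for 2068-02-19: days since 2068-01-01 inclusive = 50, zero-padded to 050.

050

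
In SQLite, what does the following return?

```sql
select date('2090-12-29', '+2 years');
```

2092-12-29

Adding +2 years to 2090-12-29 gives 2092-12-29.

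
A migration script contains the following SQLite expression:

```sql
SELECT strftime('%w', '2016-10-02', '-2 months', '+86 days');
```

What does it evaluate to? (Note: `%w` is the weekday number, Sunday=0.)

4

First apply '-2 months', '+86 days': 2016-10-02 → 2016-10-27.
2016-10-27 is a Thursday; with Sunday=0 that is 4.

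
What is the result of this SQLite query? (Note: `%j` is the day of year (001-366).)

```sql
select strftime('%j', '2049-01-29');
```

029

Day-of-year for 2049-01-29: days since 2049-01-01 inclusive = 29, zero-padded to 029.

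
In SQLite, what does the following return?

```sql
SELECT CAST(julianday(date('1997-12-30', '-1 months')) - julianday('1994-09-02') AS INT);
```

Adding -1 month to 1997-12-30 gives 1997-11-30.
28 days remain in September 1994 after the 2nd (30 − 2).
Full months from October 1994 through October 1997 contribute their day counts.
Then 30 days into November 1997.
Total: 28 + 31 + 30 + 31 + 31 + 28 + 31 + 30 + 31 + 30 + 31 + 31 + 30 + 31 + 30 + 31 + 31 + 29 + 31 + 30 + 31 + 30 + 31 + 31 + 30 + 31 + 30 + 31 + 31 + 28 + 31 + 30 + 31 + 30 + 31 + 31 + 30 + 31 + 30 = 1185.

1185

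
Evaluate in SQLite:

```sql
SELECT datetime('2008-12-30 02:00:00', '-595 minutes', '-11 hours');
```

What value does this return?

2008-12-29 05:05:00

595 minutes = 9h 55m; -595 minutes from 2008-12-30 02:00:00 is 2008-12-29 16:05:00 (crosses midnight).
-11 hours from 2008-12-29 16:05:00 is 2008-12-29 05:05:00.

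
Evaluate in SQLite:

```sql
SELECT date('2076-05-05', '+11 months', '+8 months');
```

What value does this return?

Adding +11 months to 2076-05-05 gives 2077-04-05.
Adding +8 months to 2077-04-05 gives 2077-12-05.

2077-12-05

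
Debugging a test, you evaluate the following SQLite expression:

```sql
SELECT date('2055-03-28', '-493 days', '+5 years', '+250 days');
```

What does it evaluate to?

2059-07-28

Applying '-493 days' to 2055-03-28: counting 493 days back gives 2053-11-20.
Adding +5 years to 2053-11-20 gives 2058-11-20.
Applying '+250 days' to 2058-11-20: counting 250 days forward gives 2059-07-28.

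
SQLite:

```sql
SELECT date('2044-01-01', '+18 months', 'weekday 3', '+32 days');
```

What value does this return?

Adding +18 months to 2044-01-01 gives 2045-07-01.
`weekday 3` advances to the next Wednesday; 2045-07-01 is a Saturday, so it moves forward to 2045-07-05.
July 2045 has 31 days; 26 remain after the 5th, so 27 days reach 2045-08-01.
Advancing 5 more days within August lands on 2045-08-06.

2045-08-06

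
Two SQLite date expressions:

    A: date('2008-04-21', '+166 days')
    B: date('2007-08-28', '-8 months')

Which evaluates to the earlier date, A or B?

A = 2008-10-04.
B = 2006-12-28.
B is earlier.

B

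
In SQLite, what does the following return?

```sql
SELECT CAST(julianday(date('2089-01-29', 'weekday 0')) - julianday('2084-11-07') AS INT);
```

`weekday 0` advances to the next Sunday; 2089-01-29 is a Saturday, so it moves forward to 2089-01-30.
23 days remain in November 2084 after the 7th (30 − 7).
Full months from December 2084 through December 2088 contribute their day counts.
Then 30 days into January 2089.
Total: 23 + 31 + 31 + 28 + 31 + 30 + 31 + 30 + 31 + 31 + 30 + 31 + 30 + 31 + 31 + 28 + 31 + 30 + 31 + 30 + 31 + 31 + 30 + 31 + 30 + 31 + 31 + 28 + 31 + 30 + 31 + 30 + 31 + 31 + 30 + 31 + 30 + 31 + 31 + 29 + 31 + 30 + 31 + 30 + 31 + 31 + 30 + 31 + 30 + 31 + 30 = 1545.

1545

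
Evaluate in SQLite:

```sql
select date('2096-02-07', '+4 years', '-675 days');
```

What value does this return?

2098-04-03

Adding +4 years to 2096-02-07 gives 2100-02-07.
Applying '-675 days' to 2100-02-07: counting 675 days back gives 2098-04-03.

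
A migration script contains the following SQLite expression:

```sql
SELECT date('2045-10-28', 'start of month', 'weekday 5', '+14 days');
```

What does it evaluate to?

2045-10-20

`start of month` rewinds 2045-10-28 to 2045-10-01.
`weekday 5` advances to the next Friday; 2045-10-01 is a Sunday, so it moves forward to 2045-10-06.
Advancing 14 more days within October lands on 2045-10-20.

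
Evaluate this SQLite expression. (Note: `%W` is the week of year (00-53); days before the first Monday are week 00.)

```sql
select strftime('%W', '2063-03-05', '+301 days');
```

First apply '+301 days': 2063-03-05 → 2063-12-31.
2063-12-31 is a Monday. SQLite's %W counts Mondays since the year started; the result is 53.

53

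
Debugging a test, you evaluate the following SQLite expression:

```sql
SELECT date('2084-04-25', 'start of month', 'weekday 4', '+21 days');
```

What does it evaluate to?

`start of month` rewinds 2084-04-25 to 2084-04-01.
`weekday 4` advances to the next Thursday; 2084-04-01 is a Saturday, so it moves forward to 2084-04-06.
Advancing 21 more days within April lands on 2084-04-27.

2084-04-27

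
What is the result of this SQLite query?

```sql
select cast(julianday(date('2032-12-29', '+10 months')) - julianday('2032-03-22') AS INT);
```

586

Adding +10 months to 2032-12-29 gives 2033-10-29.
9 days remain in March 2032 after the 22nd (31 − 22).
Full months from April 2032 through September 2033 contribute their day counts.
Then 29 days into October 2033.
Total: 9 + 30 + 31 + 30 + 31 + 31 + 30 + 31 + 30 + 31 + 31 + 28 + 31 + 30 + 31 + 30 + 31 + 31 + 30 + 29 = 586.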